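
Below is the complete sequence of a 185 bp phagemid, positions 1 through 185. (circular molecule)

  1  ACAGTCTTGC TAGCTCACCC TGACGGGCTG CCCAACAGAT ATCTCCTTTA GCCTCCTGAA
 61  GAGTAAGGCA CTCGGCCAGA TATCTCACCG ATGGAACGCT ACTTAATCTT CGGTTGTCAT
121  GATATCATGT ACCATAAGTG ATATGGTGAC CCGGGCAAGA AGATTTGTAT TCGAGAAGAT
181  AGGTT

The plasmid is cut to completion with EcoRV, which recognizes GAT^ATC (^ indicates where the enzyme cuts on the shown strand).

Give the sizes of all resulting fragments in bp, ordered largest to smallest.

102, 42, 41 bp

EcoRV sites (GATATC) start at positions 38, 79, 121.
EcoRV cuts after base 3 of each site, so after positions 40, 81, 123.
Circular molecule, 3 cuts → 3 fragments:
  41–81 → 41 bp
  82–123 → 42 bp
  124–185 then 1–40 → 62 + 40 = 102 bp
Sorted largest to smallest: 102, 42, 41 bp.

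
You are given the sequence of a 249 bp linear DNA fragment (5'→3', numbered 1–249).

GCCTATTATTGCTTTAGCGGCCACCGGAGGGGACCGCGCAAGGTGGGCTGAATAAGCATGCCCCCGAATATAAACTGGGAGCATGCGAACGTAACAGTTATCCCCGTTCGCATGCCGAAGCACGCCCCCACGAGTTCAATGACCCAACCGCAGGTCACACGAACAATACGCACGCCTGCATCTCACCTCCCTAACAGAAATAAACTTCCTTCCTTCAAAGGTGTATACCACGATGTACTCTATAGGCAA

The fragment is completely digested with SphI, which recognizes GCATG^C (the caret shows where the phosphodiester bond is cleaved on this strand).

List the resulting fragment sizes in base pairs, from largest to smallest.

135, 60, 29, 25 bp

SphI sites (GCATGC) start at positions 56, 81, 110.
SphI cuts after base 5 of each site (before the last base), so after positions 60, 85, 114.
Linear molecule, 3 cuts → 4 fragments:
  1–60 → 60 bp
  61–85 → 25 bp
  86–114 → 29 bp
  115–249 → 135 bp
Sorted largest to smallest: 135, 60, 29, 25 bp.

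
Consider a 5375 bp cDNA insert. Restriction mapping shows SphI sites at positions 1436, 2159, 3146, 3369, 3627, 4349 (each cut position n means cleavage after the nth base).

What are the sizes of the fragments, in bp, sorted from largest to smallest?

Linear molecule, 6 cuts → 7 fragments:
  1436 − 0 = 1436 bp
  2159 − 1436 = 723 bp
  3146 − 2159 = 987 bp
  3369 − 3146 = 223 bp
  3627 − 3369 = 258 bp
  4349 − 3627 = 722 bp
  5375 − 4349 = 1026 bp
Sorted largest to smallest: 1436, 1026, 987, 723, 722, 258, 223 bp.

1436, 1026, 987, 723, 722, 258, 223 bp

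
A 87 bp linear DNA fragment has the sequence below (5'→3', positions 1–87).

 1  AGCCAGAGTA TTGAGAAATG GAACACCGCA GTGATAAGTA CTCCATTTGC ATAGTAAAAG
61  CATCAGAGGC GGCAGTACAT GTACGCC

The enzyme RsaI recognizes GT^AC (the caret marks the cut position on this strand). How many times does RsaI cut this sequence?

3

GTAC occurs starting at positions 38, 75, 81.
RsaI cuts at 3 sites.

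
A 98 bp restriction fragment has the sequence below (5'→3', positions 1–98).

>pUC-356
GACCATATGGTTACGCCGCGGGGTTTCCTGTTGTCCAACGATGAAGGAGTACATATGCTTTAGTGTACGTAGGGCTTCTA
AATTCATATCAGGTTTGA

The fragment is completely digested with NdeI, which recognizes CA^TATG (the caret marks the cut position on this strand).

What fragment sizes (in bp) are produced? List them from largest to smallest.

48, 45, 5 bp

NdeI sites (CATATG) start at positions 4, 52.
NdeI cuts after base 2 of each site, so after positions 5, 53.
Linear molecule, 2 cuts → 3 fragments:
  1–5 → 5 bp
  6–53 → 48 bp
  54–98 → 45 bp
Sorted largest to smallest: 48, 45, 5 bp.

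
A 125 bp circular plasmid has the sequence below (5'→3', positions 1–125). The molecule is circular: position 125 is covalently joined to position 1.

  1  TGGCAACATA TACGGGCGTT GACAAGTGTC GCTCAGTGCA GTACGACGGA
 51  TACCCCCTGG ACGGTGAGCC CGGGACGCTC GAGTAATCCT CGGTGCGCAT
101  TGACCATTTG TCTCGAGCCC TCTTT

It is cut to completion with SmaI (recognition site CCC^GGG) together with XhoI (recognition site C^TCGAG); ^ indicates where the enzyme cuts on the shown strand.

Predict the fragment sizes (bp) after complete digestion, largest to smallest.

84, 34, 7 bp

The SmaI site (CCCGGG) starts at position 69.
SmaI cuts after base 3 of each site, so after position 71.
XhoI sites (CTCGAG) start at positions 78, 112.
XhoI cuts after the first base of each site, so after positions 78, 112.
Combined cut positions: 71, 78, 112.
Circular molecule, 3 cuts → 3 fragments:
  72–78 → 7 bp
  79–112 → 34 bp
  113–125 then 1–71 → 13 + 71 = 84 bp
Sorted largest to smallest: 84, 34, 7 bp.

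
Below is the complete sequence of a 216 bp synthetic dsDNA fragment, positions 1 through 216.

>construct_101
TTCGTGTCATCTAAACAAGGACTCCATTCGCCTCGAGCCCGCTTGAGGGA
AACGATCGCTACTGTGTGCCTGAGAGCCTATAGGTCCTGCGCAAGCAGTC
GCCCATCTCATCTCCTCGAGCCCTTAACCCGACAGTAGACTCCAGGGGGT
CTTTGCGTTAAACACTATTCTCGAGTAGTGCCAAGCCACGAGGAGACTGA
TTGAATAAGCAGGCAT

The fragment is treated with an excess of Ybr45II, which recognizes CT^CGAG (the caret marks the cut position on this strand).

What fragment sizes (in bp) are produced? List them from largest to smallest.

83, 55, 45, 33 bp

Ybr45II sites (CTCGAG) start at positions 32, 115, 170.
Ybr45II cuts after base 2 of each site, so after positions 33, 116, 171.
Linear molecule, 3 cuts → 4 fragments:
  1–33 → 33 bp
  34–116 → 83 bp
  117–171 → 55 bp
  172–216 → 45 bp
Sorted largest to smallest: 83, 55, 45, 33 bp.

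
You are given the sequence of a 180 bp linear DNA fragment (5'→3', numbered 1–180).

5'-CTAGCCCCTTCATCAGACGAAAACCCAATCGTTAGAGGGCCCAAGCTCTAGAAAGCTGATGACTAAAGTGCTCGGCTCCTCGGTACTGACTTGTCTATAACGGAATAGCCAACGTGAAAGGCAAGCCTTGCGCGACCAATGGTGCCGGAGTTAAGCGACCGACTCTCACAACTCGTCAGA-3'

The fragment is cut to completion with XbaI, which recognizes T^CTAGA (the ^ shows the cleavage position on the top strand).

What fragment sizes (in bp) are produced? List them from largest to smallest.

The XbaI site (TCTAGA) starts at position 47.
XbaI cuts after the first base of each site, so after position 47.
Linear molecule, 1 cut → 2 fragments:
  1–47 → 47 bp
  48–180 → 133 bp
Sorted largest to smallest: 133, 47 bp.

133, 47 bp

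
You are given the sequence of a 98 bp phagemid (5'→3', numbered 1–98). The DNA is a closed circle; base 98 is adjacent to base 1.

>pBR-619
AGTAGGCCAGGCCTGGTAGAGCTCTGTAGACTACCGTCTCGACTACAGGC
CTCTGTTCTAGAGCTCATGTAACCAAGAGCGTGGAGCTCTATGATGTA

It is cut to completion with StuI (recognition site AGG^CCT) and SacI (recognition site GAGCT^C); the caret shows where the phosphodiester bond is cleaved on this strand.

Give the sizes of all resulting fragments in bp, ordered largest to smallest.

26, 23, 21, 16, 12 bp

StuI sites (AGGCCT) start at positions 9, 47.
StuI cuts after base 3 of each site, so after positions 11, 49.
SacI sites (GAGCTC) start at positions 19, 61, 84.
SacI cuts after base 5 of each site (before the last base), so after positions 23, 65, 88.
Combined cut positions: 11, 23, 49, 65, 88.
Circular molecule, 5 cuts → 5 fragments:
  12–23 → 12 bp
  24–49 → 26 bp
  50–65 → 16 bp
  66–88 → 23 bp
  89–98 then 1–11 → 10 + 11 = 21 bp
Sorted largest to smallest: 26, 23, 21, 16, 12 bp.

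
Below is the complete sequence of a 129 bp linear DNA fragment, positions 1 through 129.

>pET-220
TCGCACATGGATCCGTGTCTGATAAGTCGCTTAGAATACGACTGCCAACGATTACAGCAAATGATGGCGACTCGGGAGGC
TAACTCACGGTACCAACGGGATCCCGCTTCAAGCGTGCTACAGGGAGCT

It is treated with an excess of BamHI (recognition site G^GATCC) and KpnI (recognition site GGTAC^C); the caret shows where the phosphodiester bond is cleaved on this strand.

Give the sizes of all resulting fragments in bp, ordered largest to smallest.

BamHI sites (GGATCC) start at positions 9, 99.
BamHI cuts after the first base of each site, so after positions 9, 99.
The KpnI site (GGTACC) starts at position 89.
KpnI cuts after base 5 of each site (before the last base), so after position 93.
Combined cut positions: 9, 93, 99.
Linear molecule, 3 cuts → 4 fragments:
  1–9 → 9 bp
  10–93 → 84 bp
  94–99 → 6 bp
  100–129 → 30 bp
Sorted largest to smallest: 84, 30, 9, 6 bp.

84, 30, 9, 6 bp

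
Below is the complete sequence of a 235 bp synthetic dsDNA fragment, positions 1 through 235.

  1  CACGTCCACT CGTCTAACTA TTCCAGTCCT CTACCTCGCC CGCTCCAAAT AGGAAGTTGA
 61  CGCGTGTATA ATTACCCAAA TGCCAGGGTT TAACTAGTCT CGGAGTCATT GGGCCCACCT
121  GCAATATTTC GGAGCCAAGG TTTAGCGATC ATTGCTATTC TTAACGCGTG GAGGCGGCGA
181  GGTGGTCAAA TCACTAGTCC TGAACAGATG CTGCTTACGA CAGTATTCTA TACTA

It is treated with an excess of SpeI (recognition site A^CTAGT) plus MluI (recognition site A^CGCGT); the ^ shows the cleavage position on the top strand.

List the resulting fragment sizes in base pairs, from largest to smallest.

71, 60, 42, 33, 29 bp

SpeI sites (ACTAGT) start at positions 93, 193.
SpeI cuts after the first base of each site, so after positions 93, 193.
MluI sites (ACGCGT) start at positions 60, 164.
MluI cuts after the first base of each site, so after positions 60, 164.
Combined cut positions: 60, 93, 164, 193.
Linear molecule, 4 cuts → 5 fragments:
  1–60 → 60 bp
  61–93 → 33 bp
  94–164 → 71 bp
  165–193 → 29 bp
  194–235 → 42 bp
Sorted largest to smallest: 71, 60, 42, 33, 29 bp.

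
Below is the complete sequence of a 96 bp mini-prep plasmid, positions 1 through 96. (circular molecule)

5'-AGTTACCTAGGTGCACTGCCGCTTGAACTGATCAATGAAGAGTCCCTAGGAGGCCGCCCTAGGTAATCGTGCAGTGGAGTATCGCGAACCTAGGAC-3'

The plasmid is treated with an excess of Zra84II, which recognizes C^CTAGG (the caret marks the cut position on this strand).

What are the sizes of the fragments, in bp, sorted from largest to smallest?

Zra84II sites (CCTAGG) start at positions 6, 45, 58, 89.
Zra84II cuts after the first base of each site, so after positions 6, 45, 58, 89.
Circular molecule, 4 cuts → 4 fragments:
  7–45 → 39 bp
  46–58 → 13 bp
  59–89 → 31 bp
  90–96 then 1–6 → 7 + 6 = 13 bp
Sorted largest to smallest: 39, 31, 13, 13 bp.

39, 31, 13, 13 bp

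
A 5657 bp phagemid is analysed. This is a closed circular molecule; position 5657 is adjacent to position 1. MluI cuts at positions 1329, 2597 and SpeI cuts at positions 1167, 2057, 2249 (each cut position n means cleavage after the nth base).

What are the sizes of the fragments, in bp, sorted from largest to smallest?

Combined cut positions (sorted): 1167, 1329, 2057, 2249, 2597.
Circular molecule, 5 cuts → 5 fragments:
  1329 − 1167 = 162 bp
  2057 − 1329 = 728 bp
  2249 − 2057 = 192 bp
  2597 − 2249 = 348 bp
  wrap: 5657 − 2597 + 1167 = 4227 bp
Sorted largest to smallest: 4227, 728, 348, 192, 162 bp.

4227, 728, 348, 192, 162 bp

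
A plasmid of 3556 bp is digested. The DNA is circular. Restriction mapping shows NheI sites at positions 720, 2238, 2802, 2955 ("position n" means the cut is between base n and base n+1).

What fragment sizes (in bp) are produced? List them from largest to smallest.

1518, 1321, 564, 153 bp

Circular molecule, 4 cuts → 4 fragments:
  2238 − 720 = 1518 bp
  2802 − 2238 = 564 bp
  2955 − 2802 = 153 bp
  wrap: 3556 − 2955 + 720 = 1321 bp
Sorted largest to smallest: 1518, 1321, 564, 153 bp.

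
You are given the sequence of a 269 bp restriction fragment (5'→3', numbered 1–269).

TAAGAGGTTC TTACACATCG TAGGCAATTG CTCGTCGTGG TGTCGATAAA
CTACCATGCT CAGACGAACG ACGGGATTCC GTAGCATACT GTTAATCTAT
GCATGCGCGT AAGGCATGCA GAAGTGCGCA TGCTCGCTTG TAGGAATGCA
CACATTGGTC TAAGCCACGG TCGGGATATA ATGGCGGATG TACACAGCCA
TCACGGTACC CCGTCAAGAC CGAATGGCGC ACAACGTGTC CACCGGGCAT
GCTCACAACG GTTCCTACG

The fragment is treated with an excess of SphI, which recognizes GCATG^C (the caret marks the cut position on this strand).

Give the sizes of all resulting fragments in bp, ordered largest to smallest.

119, 105, 18, 14, 13 bp

SphI sites (GCATGC) start at positions 101, 114, 128, 247.
SphI cuts after base 5 of each site (before the last base), so after positions 105, 118, 132, 251.
Linear molecule, 4 cuts → 5 fragments:
  1–105 → 105 bp
  106–118 → 13 bp
  119–132 → 14 bp
  133–251 → 119 bp
  252–269 → 18 bp
Sorted largest to smallest: 119, 105, 18, 14, 13 bp.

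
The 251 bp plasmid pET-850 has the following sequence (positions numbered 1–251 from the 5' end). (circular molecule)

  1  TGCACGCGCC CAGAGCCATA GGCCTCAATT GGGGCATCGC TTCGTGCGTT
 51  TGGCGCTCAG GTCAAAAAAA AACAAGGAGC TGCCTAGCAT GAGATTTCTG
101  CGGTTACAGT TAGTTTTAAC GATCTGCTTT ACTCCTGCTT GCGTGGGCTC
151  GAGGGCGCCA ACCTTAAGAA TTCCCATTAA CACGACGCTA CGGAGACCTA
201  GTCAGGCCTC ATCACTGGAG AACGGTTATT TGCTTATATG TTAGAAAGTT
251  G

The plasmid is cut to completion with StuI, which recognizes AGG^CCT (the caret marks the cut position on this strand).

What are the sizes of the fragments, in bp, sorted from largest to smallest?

StuI sites (AGGCCT) start at positions 20, 204.
StuI cuts after base 3 of each site, so after positions 22, 206.
Circular molecule, 2 cuts → 2 fragments:
  23–206 → 184 bp
  207–251 then 1–22 → 45 + 22 = 67 bp
Sorted largest to smallest: 184, 67 bp.

184, 67 bp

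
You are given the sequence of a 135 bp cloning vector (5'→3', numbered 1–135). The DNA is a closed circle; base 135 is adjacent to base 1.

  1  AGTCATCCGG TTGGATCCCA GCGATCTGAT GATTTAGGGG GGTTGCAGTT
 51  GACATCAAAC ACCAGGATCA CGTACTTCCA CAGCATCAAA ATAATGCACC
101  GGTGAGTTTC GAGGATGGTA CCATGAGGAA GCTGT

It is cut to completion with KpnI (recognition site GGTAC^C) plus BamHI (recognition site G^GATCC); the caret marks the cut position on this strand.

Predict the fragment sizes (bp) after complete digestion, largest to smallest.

108, 27 bp

The KpnI site (GGTACC) starts at position 117.
KpnI cuts after base 5 of each site (before the last base), so after position 121.
The BamHI site (GGATCC) starts at position 13.
BamHI cuts after the first base of each site, so after position 13.
Combined cut positions: 13, 121.
Circular molecule, 2 cuts → 2 fragments:
  14–121 → 108 bp
  122–135 then 1–13 → 14 + 13 = 27 bp
Sorted largest to smallest: 108, 27 bp.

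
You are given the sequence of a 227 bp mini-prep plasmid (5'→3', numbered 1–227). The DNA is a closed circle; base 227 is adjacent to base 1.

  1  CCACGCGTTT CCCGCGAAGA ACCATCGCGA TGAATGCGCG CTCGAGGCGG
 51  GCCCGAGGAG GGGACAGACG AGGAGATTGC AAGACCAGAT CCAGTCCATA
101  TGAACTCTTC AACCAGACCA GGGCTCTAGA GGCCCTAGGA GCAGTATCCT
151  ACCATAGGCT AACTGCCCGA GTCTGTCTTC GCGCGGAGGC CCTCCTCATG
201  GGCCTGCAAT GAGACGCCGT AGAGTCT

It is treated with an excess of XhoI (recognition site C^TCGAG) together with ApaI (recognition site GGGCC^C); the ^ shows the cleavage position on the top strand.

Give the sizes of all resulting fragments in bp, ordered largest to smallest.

215, 12 bp

The XhoI site (CTCGAG) starts at position 41.
XhoI cuts after the first base of each site, so after position 41.
The ApaI site (GGGCCC) starts at position 49.
ApaI cuts after base 5 of each site (before the last base), so after position 53.
Combined cut positions: 41, 53.
Circular molecule, 2 cuts → 2 fragments:
  42–53 → 12 bp
  54–227 then 1–41 → 174 + 41 = 215 bp
Sorted largest to smallest: 215, 12 bp.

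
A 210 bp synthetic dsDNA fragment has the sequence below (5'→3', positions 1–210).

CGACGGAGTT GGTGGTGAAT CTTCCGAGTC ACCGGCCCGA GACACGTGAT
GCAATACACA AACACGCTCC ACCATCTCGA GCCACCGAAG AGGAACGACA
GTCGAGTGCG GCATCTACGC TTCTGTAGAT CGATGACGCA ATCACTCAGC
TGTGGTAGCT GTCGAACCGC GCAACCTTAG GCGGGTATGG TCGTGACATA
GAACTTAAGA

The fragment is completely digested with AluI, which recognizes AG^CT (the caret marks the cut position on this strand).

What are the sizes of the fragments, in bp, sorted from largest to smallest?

149, 52, 9 bp

AluI sites (AGCT) start at positions 148, 157.
AluI cuts after base 2 of each site, so after positions 149, 158.
Linear molecule, 2 cuts → 3 fragments:
  1–149 → 149 bp
  150–158 → 9 bp
  159–210 → 52 bp
Sorted largest to smallest: 149, 52, 9 bp.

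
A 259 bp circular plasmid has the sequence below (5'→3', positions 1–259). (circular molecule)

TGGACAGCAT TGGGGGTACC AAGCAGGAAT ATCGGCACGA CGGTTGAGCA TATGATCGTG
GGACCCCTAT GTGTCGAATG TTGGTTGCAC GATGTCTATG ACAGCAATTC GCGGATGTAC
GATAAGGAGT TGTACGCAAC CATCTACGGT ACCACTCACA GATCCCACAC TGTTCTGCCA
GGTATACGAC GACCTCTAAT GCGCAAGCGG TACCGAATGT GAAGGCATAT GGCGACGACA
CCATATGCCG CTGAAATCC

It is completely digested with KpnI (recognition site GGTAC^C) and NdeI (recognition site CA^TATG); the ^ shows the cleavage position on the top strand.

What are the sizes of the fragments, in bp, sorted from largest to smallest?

KpnI sites (GGTACC) start at positions 15, 148, 209.
KpnI cuts after base 5 of each site (before the last base), so after positions 19, 152, 213.
NdeI sites (CATATG) start at positions 49, 226, 242.
NdeI cuts after base 2 of each site, so after positions 50, 227, 243.
Combined cut positions: 19, 50, 152, 213, 227, 243.
Circular molecule, 6 cuts → 6 fragments:
  20–50 → 31 bp
  51–152 → 102 bp
  153–213 → 61 bp
  214–227 → 14 bp
  228–243 → 16 bp
  244–259 then 1–19 → 16 + 19 = 35 bp
Sorted largest to smallest: 102, 61, 35, 31, 16, 14 bp.

102, 61, 35, 31, 16, 14 bp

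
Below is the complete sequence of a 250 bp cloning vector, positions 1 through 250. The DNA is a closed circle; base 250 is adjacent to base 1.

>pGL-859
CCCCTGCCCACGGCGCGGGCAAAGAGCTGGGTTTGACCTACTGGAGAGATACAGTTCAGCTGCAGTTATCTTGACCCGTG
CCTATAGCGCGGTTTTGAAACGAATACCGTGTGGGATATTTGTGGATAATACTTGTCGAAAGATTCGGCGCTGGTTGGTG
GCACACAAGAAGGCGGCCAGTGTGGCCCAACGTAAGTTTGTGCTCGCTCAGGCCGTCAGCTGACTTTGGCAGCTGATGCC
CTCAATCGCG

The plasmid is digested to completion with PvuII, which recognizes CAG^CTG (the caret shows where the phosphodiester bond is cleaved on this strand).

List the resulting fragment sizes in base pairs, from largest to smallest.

160, 77, 13 bp

PvuII sites (CAGCTG) start at positions 57, 217, 230.
PvuII cuts after base 3 of each site, so after positions 59, 219, 232.
Circular molecule, 3 cuts → 3 fragments:
  60–219 → 160 bp
  220–232 → 13 bp
  233–250 then 1–59 → 18 + 59 = 77 bp
Sorted largest to smallest: 160, 77, 13 bp.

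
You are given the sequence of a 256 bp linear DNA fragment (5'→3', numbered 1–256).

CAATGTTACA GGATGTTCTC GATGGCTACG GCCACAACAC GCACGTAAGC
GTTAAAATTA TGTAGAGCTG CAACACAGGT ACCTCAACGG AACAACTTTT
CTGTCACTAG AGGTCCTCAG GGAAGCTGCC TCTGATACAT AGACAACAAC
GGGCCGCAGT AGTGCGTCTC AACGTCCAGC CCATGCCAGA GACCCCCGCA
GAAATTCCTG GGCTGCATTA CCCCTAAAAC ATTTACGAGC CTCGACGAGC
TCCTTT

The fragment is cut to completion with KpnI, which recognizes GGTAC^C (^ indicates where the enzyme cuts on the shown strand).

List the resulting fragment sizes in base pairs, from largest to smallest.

174, 82 bp

The KpnI site (GGTACC) starts at position 78.
KpnI cuts after base 5 of each site (before the last base), so after position 82.
Linear molecule, 1 cut → 2 fragments:
  1–82 → 82 bp
  83–256 → 174 bp
Sorted largest to smallest: 174, 82 bp.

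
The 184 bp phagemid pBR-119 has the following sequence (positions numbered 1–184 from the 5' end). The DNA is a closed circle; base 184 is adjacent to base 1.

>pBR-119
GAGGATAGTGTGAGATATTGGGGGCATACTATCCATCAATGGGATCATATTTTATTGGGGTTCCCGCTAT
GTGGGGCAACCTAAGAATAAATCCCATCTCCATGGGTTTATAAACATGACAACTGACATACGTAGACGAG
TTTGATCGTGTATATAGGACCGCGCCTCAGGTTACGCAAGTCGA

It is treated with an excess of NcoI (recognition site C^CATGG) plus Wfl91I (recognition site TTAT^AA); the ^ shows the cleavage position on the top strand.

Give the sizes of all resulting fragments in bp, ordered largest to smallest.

The NcoI site (CCATGG) starts at position 100.
NcoI cuts after the first base of each site, so after position 100.
The Wfl91I site (TTATAA) starts at position 108.
Wfl91I cuts after base 4 of each site, so after position 111.
Combined cut positions: 100, 111.
Circular molecule, 2 cuts → 2 fragments:
  101–111 → 11 bp
  112–184 then 1–100 → 73 + 100 = 173 bp
Sorted largest to smallest: 173, 11 bp.

173, 11 bp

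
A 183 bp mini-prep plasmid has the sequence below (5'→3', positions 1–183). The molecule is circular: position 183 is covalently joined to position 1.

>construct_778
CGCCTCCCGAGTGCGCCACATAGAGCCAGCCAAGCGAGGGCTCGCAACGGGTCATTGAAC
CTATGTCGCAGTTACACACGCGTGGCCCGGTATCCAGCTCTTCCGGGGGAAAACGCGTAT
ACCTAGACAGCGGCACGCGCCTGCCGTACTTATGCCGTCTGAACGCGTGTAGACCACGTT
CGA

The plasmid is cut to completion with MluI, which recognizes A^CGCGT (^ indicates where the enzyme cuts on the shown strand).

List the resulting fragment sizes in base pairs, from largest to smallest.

98, 50, 35 bp

MluI sites (ACGCGT) start at positions 78, 113, 163.
MluI cuts after the first base of each site, so after positions 78, 113, 163.
Circular molecule, 3 cuts → 3 fragments:
  79–113 → 35 bp
  114–163 → 50 bp
  164–183 then 1–78 → 20 + 78 = 98 bp
Sorted largest to smallest: 98, 50, 35 bp.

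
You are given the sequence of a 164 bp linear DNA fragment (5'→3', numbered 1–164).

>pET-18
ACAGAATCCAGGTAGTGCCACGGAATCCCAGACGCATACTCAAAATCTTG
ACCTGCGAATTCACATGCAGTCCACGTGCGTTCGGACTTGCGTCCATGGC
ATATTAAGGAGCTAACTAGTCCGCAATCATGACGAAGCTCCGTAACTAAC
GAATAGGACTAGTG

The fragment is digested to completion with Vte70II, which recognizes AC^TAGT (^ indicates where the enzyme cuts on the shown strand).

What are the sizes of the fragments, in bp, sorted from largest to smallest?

Vte70II sites (ACTAGT) start at positions 115, 158.
Vte70II cuts after base 2 of each site, so after positions 116, 159.
Linear molecule, 2 cuts → 3 fragments:
  1–116 → 116 bp
  117–159 → 43 bp
  160–164 → 5 bp
Sorted largest to smallest: 116, 43, 5 bp.

116, 43, 5 bp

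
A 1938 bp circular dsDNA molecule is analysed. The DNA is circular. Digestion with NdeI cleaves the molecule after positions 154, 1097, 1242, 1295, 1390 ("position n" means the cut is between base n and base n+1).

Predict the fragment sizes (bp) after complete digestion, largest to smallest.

943, 702, 145, 95, 53 bp

Circular molecule, 5 cuts → 5 fragments:
  1097 − 154 = 943 bp
  1242 − 1097 = 145 bp
  1295 − 1242 = 53 bp
  1390 − 1295 = 95 bp
  wrap: 1938 − 1390 + 154 = 702 bp
Sorted largest to smallest: 943, 702, 145, 95, 53 bp.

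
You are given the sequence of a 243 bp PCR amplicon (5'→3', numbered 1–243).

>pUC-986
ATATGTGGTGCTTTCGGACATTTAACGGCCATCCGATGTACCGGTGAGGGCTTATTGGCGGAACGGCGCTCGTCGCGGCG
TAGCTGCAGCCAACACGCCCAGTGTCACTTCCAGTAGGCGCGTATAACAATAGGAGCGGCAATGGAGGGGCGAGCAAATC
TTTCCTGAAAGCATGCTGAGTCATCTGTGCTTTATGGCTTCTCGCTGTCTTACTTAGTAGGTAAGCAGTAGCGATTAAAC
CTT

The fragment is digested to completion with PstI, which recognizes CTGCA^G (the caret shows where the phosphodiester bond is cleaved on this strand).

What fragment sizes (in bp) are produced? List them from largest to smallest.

155, 88 bp

The PstI site (CTGCAG) starts at position 84.
PstI cuts after base 5 of each site (before the last base), so after position 88.
Linear molecule, 1 cut → 2 fragments:
  1–88 → 88 bp
  89–243 → 155 bp
Sorted largest to smallest: 155, 88 bp.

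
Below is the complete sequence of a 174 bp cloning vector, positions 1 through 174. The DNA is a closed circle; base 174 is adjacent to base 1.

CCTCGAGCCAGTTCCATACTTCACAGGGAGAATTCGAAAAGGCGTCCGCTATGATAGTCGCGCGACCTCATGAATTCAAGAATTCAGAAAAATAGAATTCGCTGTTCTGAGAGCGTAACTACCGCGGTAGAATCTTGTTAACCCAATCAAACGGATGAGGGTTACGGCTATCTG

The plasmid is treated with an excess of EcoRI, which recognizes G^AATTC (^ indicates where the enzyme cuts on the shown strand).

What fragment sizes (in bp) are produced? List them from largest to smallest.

109, 42, 15, 8 bp

EcoRI sites (GAATTC) start at positions 30, 72, 80, 95.
EcoRI cuts after the first base of each site, so after positions 30, 72, 80, 95.
Circular molecule, 4 cuts → 4 fragments:
  31–72 → 42 bp
  73–80 → 8 bp
  81–95 → 15 bp
  96–174 then 1–30 → 79 + 30 = 109 bp
Sorted largest to smallest: 109, 42, 15, 8 bp.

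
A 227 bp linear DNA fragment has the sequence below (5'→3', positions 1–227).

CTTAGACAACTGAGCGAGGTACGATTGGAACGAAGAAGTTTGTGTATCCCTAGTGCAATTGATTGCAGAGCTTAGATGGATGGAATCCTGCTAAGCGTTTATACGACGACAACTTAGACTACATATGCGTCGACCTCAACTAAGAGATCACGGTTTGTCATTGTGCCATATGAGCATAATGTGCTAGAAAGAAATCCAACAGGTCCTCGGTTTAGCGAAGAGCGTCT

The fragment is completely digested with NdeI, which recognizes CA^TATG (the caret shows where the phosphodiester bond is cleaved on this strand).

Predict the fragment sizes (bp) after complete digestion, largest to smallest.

123, 59, 45 bp

NdeI sites (CATATG) start at positions 122, 167.
NdeI cuts after base 2 of each site, so after positions 123, 168.
Linear molecule, 2 cuts → 3 fragments:
  1–123 → 123 bp
  124–168 → 45 bp
  169–227 → 59 bp
Sorted largest to smallest: 123, 59, 45 bp.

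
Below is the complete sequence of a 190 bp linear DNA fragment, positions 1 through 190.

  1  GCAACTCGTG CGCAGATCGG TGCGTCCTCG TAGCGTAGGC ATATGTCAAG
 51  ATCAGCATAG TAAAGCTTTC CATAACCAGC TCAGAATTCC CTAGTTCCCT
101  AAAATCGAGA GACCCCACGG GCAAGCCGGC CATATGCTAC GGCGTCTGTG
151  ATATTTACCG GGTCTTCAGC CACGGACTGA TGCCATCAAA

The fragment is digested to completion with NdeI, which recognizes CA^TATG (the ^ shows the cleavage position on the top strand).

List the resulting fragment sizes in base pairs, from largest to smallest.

NdeI sites (CATATG) start at positions 40, 131.
NdeI cuts after base 2 of each site, so after positions 41, 132.
Linear molecule, 2 cuts → 3 fragments:
  1–41 → 41 bp
  42–132 → 91 bp
  133–190 → 58 bp
Sorted largest to smallest: 91, 58, 41 bp.

91, 58, 41 bp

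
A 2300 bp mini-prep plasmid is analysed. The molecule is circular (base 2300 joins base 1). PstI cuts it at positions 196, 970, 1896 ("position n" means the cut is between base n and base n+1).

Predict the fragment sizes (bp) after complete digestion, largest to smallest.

Circular molecule, 3 cuts → 3 fragments:
  970 − 196 = 774 bp
  1896 − 970 = 926 bp
  wrap: 2300 − 1896 + 196 = 600 bp
Sorted largest to smallest: 926, 774, 600 bp.

926, 774, 600 bp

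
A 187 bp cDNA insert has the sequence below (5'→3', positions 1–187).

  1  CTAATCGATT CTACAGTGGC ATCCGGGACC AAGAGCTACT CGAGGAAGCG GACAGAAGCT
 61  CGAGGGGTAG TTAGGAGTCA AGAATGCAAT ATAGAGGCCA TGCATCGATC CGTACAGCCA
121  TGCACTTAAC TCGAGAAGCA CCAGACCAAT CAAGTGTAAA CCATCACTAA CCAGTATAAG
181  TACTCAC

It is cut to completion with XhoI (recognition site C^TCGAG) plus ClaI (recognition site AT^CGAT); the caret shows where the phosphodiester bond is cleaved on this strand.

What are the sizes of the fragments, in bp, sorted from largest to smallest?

57, 46, 34, 25, 20, 5 bp

XhoI sites (CTCGAG) start at positions 39, 59, 130.
XhoI cuts after the first base of each site, so after positions 39, 59, 130.
ClaI sites (ATCGAT) start at positions 4, 104.
ClaI cuts after base 2 of each site, so after positions 5, 105.
Combined cut positions: 5, 39, 59, 105, 130.
Linear molecule, 5 cuts → 6 fragments:
  1–5 → 5 bp
  6–39 → 34 bp
  40–59 → 20 bp
  60–105 → 46 bp
  106–130 → 25 bp
  131–187 → 57 bp
Sorted largest to smallest: 57, 46, 34, 25, 20, 5 bp.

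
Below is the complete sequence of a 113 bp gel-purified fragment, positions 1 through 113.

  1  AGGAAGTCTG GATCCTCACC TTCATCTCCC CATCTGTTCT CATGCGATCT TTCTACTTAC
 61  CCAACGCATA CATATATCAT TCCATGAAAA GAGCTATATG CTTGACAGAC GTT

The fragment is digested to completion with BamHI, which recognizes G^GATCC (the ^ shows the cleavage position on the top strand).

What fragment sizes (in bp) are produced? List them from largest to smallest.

The BamHI site (GGATCC) starts at position 10.
BamHI cuts after the first base of each site, so after position 10.
Linear molecule, 1 cut → 2 fragments:
  1–10 → 10 bp
  11–113 → 103 bp
Sorted largest to smallest: 103, 10 bp.

103, 10 bp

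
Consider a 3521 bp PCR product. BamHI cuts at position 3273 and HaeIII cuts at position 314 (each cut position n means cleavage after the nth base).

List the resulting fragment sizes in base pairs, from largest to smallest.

2959, 314, 248 bp

Combined cut positions (sorted): 314, 3273.
Linear molecule, 2 cuts → 3 fragments:
  314 − 0 = 314 bp
  3273 − 314 = 2959 bp
  3521 − 3273 = 248 bp
Sorted largest to smallest: 2959, 314, 248 bp.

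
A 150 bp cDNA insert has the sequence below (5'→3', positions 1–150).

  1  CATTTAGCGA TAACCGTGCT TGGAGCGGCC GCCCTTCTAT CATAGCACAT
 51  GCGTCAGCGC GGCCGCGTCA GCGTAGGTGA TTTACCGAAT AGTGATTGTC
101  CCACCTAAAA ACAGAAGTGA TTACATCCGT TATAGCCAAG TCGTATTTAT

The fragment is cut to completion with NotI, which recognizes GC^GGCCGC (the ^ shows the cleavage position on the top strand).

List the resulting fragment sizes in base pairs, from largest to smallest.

NotI sites (GCGGCCGC) start at positions 25, 59.
NotI cuts after base 2 of each site, so after positions 26, 60.
Linear molecule, 2 cuts → 3 fragments:
  1–26 → 26 bp
  27–60 → 34 bp
  61–150 → 90 bp
Sorted largest to smallest: 90, 34, 26 bp.

90, 34, 26 bp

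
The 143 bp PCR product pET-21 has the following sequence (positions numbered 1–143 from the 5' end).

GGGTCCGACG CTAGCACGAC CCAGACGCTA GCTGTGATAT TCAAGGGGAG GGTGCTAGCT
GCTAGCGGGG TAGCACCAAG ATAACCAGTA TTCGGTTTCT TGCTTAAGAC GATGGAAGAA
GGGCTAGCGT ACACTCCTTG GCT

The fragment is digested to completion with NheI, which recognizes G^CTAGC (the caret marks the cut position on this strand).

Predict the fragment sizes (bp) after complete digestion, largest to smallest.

NheI sites (GCTAGC) start at positions 10, 27, 54, 61, 123.
NheI cuts after the first base of each site, so after positions 10, 27, 54, 61, 123.
Linear molecule, 5 cuts → 6 fragments:
  1–10 → 10 bp
  11–27 → 17 bp
  28–54 → 27 bp
  55–61 → 7 bp
  62–123 → 62 bp
  124–143 → 20 bp
Sorted largest to smallest: 62, 27, 20, 17, 10, 7 bp.

62, 27, 20, 17, 10, 7 bp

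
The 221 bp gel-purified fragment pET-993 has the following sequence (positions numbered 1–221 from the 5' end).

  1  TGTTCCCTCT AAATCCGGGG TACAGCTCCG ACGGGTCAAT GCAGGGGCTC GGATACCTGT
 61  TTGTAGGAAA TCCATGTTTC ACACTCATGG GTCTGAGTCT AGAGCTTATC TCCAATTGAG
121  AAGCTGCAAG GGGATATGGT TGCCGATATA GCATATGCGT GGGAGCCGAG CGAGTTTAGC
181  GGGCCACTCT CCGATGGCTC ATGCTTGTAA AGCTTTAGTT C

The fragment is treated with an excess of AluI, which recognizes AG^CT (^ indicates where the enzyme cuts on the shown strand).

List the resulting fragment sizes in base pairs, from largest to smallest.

89, 79, 25, 19, 9 bp

AluI sites (AGCT) start at positions 24, 103, 122, 211.
AluI cuts after base 2 of each site, so after positions 25, 104, 123, 212.
Linear molecule, 4 cuts → 5 fragments:
  1–25 → 25 bp
  26–104 → 79 bp
  105–123 → 19 bp
  124–212 → 89 bp
  213–221 → 9 bp
Sorted largest to smallest: 89, 79, 25, 19, 9 bp.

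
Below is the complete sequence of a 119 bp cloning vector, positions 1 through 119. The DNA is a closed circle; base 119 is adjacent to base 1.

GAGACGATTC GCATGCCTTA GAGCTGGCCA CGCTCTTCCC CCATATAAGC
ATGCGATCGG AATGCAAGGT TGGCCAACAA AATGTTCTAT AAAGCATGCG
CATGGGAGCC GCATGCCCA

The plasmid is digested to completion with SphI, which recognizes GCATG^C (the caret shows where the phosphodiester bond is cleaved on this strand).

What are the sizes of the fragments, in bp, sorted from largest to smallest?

SphI sites (GCATGC) start at positions 11, 49, 94, 111.
SphI cuts after base 5 of each site (before the last base), so after positions 15, 53, 98, 115.
Circular molecule, 4 cuts → 4 fragments:
  16–53 → 38 bp
  54–98 → 45 bp
  99–115 → 17 bp
  116–119 then 1–15 → 4 + 15 = 19 bp
Sorted largest to smallest: 45, 38, 19, 17 bp.

45, 38, 19, 17 bp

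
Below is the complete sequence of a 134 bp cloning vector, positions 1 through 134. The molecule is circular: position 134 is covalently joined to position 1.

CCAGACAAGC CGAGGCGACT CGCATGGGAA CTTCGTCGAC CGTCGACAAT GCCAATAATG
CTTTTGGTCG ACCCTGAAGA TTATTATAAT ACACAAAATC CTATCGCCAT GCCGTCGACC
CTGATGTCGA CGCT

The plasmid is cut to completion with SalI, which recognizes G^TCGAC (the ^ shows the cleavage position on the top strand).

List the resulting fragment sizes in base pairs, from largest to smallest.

SalI sites (GTCGAC) start at positions 35, 42, 67, 114, 126.
SalI cuts after the first base of each site, so after positions 35, 42, 67, 114, 126.
Circular molecule, 5 cuts → 5 fragments:
  36–42 → 7 bp
  43–67 → 25 bp
  68–114 → 47 bp
  115–126 → 12 bp
  127–134 then 1–35 → 8 + 35 = 43 bp
Sorted largest to smallest: 47, 43, 25, 12, 7 bp.

47, 43, 25, 12, 7 bp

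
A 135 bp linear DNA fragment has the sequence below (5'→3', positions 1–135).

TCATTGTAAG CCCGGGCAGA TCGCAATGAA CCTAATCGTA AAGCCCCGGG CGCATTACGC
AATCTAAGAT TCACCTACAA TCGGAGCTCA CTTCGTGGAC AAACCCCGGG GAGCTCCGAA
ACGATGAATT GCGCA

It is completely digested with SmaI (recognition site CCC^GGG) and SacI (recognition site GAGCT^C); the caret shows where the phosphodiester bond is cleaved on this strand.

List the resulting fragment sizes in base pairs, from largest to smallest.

SmaI sites (CCCGGG) start at positions 11, 45, 105.
SmaI cuts after base 3 of each site, so after positions 13, 47, 107.
SacI sites (GAGCTC) start at positions 84, 111.
SacI cuts after base 5 of each site (before the last base), so after positions 88, 115.
Combined cut positions: 13, 47, 88, 107, 115.
Linear molecule, 5 cuts → 6 fragments:
  1–13 → 13 bp
  14–47 → 34 bp
  48–88 → 41 bp
  89–107 → 19 bp
  108–115 → 8 bp
  116–135 → 20 bp
Sorted largest to smallest: 41, 34, 20, 19, 13, 8 bp.

41, 34, 20, 19, 13, 8 bp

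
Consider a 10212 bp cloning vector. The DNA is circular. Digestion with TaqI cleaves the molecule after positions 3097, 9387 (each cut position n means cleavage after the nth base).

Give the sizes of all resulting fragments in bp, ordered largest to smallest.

Circular molecule, 2 cuts → 2 fragments:
  9387 − 3097 = 6290 bp
  wrap: 10212 − 9387 + 3097 = 3922 bp
Sorted largest to smallest: 6290, 3922 bp.

6290, 3922 bp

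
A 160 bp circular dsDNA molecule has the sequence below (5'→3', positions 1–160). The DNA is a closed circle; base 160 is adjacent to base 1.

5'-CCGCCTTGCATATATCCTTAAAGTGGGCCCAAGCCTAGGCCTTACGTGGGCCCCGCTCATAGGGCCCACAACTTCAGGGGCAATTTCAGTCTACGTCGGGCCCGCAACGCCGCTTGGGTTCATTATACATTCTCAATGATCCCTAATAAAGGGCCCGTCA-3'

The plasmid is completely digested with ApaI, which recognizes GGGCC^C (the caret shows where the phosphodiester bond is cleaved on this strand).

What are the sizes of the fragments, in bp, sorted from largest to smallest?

53, 36, 34, 23, 14 bp

ApaI sites (GGGCCC) start at positions 25, 48, 62, 98, 151.
ApaI cuts after base 5 of each site (before the last base), so after positions 29, 52, 66, 102, 155.
Circular molecule, 5 cuts → 5 fragments:
  30–52 → 23 bp
  53–66 → 14 bp
  67–102 → 36 bp
  103–155 → 53 bp
  156–160 then 1–29 → 5 + 29 = 34 bp
Sorted largest to smallest: 53, 36, 34, 23, 14 bp.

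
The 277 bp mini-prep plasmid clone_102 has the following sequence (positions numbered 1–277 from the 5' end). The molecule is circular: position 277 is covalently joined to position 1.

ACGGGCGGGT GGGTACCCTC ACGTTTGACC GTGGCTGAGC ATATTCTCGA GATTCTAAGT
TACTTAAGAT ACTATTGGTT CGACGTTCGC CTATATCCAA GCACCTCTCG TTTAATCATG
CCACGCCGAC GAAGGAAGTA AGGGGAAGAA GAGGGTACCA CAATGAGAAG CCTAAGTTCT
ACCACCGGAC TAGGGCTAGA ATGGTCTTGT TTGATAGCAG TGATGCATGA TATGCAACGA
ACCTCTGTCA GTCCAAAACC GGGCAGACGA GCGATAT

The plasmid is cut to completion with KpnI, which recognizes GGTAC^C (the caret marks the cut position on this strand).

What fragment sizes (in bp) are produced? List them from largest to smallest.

142, 135 bp

KpnI sites (GGTACC) start at positions 12, 154.
KpnI cuts after base 5 of each site (before the last base), so after positions 16, 158.
Circular molecule, 2 cuts → 2 fragments:
  17–158 → 142 bp
  159–277 then 1–16 → 119 + 16 = 135 bp
Sorted largest to smallest: 142, 135 bp.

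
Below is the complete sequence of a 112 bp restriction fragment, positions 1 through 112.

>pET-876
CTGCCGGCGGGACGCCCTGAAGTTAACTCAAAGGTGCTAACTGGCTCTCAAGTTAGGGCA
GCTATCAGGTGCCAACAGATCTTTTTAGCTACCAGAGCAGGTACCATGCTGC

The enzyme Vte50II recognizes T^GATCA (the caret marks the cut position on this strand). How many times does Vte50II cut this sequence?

No occurrence of TGATCA is present in the sequence.
Vte50II does not cut: 0 sites.

0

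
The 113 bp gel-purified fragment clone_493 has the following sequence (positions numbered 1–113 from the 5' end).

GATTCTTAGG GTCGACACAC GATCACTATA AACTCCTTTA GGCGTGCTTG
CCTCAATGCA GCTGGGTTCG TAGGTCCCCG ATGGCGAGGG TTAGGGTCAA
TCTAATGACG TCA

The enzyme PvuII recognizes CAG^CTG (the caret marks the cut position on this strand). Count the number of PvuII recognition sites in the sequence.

1

CAGCTG occurs starting at position 59.
PvuII cuts at 1 site.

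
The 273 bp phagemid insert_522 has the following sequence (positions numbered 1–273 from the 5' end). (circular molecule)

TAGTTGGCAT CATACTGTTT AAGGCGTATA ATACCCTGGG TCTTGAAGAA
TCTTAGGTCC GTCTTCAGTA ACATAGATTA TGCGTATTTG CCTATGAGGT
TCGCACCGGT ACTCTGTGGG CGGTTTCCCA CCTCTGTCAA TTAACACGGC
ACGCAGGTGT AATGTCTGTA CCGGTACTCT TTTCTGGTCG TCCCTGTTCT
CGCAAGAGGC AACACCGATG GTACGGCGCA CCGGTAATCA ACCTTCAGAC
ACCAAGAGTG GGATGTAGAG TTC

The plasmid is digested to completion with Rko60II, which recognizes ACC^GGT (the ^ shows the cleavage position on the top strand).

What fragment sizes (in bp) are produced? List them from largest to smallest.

Rko60II sites (ACCGGT) start at positions 105, 170, 230.
Rko60II cuts after base 3 of each site, so after positions 107, 172, 232.
Circular molecule, 3 cuts → 3 fragments:
  108–172 → 65 bp
  173–232 → 60 bp
  233–273 then 1–107 → 41 + 107 = 148 bp
Sorted largest to smallest: 148, 65, 60 bp.

148, 65, 60 bp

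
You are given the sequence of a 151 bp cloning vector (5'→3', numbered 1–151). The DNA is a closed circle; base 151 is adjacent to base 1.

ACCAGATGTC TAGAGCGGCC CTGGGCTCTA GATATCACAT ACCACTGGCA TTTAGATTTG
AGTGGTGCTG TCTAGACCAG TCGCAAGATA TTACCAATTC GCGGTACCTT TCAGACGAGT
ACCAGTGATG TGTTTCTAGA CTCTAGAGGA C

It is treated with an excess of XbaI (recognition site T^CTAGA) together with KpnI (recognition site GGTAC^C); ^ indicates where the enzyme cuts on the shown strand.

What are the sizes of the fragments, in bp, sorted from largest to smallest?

XbaI sites (TCTAGA) start at positions 9, 27, 71, 135, 142.
XbaI cuts after the first base of each site, so after positions 9, 27, 71, 135, 142.
The KpnI site (GGTACC) starts at position 103.
KpnI cuts after base 5 of each site (before the last base), so after position 107.
Combined cut positions: 9, 27, 71, 107, 135, 142.
Circular molecule, 6 cuts → 6 fragments:
  10–27 → 18 bp
  28–71 → 44 bp
  72–107 → 36 bp
  108–135 → 28 bp
  136–142 → 7 bp
  143–151 then 1–9 → 9 + 9 = 18 bp
Sorted largest to smallest: 44, 36, 28, 18, 18, 7 bp.

44, 36, 28, 18, 18, 7 bp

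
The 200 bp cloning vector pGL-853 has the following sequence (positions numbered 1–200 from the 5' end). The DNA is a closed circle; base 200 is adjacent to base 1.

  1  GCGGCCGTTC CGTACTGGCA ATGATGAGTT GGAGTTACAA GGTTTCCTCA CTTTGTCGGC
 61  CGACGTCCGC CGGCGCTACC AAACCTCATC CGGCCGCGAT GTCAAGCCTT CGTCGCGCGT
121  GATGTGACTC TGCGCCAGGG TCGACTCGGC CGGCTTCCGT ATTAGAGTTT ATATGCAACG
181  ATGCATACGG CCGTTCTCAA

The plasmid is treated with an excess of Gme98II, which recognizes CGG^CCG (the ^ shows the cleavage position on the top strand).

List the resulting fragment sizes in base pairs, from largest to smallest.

Gme98II sites (CGGCCG) start at positions 2, 57, 91, 147, 188.
Gme98II cuts after base 3 of each site, so after positions 4, 59, 93, 149, 190.
Circular molecule, 5 cuts → 5 fragments:
  5–59 → 55 bp
  60–93 → 34 bp
  94–149 → 56 bp
  150–190 → 41 bp
  191–200 then 1–4 → 10 + 4 = 14 bp
Sorted largest to smallest: 56, 55, 41, 34, 14 bp.

56, 55, 41, 34, 14 bp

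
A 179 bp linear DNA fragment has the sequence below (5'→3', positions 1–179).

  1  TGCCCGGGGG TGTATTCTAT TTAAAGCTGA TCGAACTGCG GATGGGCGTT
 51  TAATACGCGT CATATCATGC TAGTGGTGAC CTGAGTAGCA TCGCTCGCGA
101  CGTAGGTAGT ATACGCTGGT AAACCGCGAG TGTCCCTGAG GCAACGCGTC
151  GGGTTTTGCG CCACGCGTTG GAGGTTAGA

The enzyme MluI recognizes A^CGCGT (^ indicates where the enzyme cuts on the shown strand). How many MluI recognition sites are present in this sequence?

3

ACGCGT occurs starting at positions 55, 144, 163.
MluI cuts at 3 sites.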